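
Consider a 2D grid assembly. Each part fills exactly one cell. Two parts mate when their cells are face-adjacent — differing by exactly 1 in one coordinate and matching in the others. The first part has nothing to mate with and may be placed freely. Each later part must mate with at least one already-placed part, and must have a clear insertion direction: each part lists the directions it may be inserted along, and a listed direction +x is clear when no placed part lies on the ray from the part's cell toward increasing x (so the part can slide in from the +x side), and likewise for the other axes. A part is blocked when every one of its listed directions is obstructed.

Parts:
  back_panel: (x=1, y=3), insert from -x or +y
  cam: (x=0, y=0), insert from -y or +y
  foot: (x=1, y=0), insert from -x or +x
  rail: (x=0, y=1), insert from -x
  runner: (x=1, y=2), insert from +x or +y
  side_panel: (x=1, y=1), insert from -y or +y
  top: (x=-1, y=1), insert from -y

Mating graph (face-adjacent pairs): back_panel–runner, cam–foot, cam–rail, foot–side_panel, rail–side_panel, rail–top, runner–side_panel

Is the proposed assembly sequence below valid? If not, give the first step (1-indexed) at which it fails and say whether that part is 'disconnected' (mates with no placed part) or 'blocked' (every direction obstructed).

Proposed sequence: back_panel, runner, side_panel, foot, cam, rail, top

Valid

1. back_panel@(1, 3) [-x clear] — {back_panel}
2. runner@(1, 2) [+x clear] — {back_panel, runner}
3. side_panel@(1, 1) [-y clear] — {back_panel, runner, side_panel}
4. foot@(1, 0) [-x clear] — {back_panel, foot, runner, side_panel}
5. cam@(0, 0) [-y clear] — {back_panel, cam, foot, runner, side_panel}
6. rail@(0, 1) [-x clear] — {back_panel, cam, foot, rail, runner, side_panel}
7. top@(-1, 1) [-y clear] — {back_panel, cam, foot, rail, runner, side_panel, top}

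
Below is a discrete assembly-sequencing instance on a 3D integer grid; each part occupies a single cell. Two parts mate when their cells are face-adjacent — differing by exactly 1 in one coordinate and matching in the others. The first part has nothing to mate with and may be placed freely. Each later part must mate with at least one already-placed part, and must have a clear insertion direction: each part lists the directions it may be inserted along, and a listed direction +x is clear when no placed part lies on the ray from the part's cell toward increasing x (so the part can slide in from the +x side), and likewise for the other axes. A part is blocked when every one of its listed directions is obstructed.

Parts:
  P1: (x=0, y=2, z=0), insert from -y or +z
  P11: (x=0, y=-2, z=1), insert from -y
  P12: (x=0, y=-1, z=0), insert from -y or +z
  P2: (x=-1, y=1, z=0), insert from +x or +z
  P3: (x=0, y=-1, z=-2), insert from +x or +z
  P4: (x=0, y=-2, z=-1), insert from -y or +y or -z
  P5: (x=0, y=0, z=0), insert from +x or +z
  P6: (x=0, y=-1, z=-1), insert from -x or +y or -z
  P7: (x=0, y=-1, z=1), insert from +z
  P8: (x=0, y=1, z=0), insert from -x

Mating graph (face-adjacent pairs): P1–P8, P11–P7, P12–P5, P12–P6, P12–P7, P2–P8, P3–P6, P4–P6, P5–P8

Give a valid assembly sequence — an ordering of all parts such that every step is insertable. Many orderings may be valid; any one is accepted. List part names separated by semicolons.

P12; P5; P6; P3; P4; P7; P11; P8; P1; P2

1. P12@(0, -1, 0) [-y clear] — {P12}
2. P5@(0, 0, 0) [+x clear] — {P12, P5}
3. P6@(0, -1, -1) [-x clear] — {P12, P5, P6}
4. P3@(0, -1, -2) [+x clear] — {P12, P3, P5, P6}
5. P4@(0, -2, -1) [-y clear] — {P12, P3, P4, P5, P6}
6. P7@(0, -1, 1) [+z clear] — {P12, P3, P4, P5, P6, P7}
7. P11@(0, -2, 1) [-y clear] — {P11, P12, P3, P4, P5, P6, P7}
8. P8@(0, 1, 0) [-x clear] — {P11, P12, P3, P4, P5, P6, P7, P8}
9. P1@(0, 2, 0) [+z clear] — {P1, P11, P12, P3, P4, P5, P6, P7, P8}
10. P2@(-1, 1, 0) [+z clear] — {P1, P11, P12, P2, P3, P4, P5, P6, P7, P8}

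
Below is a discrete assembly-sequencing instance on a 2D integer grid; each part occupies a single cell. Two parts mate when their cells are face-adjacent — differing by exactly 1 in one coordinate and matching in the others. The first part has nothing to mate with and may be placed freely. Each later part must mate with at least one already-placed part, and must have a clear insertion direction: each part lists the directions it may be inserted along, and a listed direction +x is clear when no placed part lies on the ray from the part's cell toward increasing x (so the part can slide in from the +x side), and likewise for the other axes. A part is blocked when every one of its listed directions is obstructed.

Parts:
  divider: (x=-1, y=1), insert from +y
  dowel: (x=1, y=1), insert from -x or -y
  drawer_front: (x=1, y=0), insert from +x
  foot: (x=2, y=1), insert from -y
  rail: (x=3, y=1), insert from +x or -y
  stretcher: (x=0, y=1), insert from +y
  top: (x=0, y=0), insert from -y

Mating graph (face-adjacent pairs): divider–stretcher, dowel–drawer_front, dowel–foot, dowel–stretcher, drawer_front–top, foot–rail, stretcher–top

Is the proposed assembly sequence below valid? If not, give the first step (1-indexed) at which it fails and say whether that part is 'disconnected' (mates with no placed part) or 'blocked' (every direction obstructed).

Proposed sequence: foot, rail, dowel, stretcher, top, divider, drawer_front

Valid

1. foot@(2, 1) [-y clear] — {foot}
2. rail@(3, 1) [+x clear] — {foot, rail}
3. dowel@(1, 1) [-x clear] — {dowel, foot, rail}
4. stretcher@(0, 1) [+y clear] — {dowel, foot, rail, stretcher}
5. top@(0, 0) [-y clear] — {dowel, foot, rail, stretcher, top}
6. divider@(-1, 1) [+y clear] — {divider, dowel, foot, rail, stretcher, top}
7. drawer_front@(1, 0) [+x clear] — {divider, dowel, drawer_front, foot, rail, stretcher, top}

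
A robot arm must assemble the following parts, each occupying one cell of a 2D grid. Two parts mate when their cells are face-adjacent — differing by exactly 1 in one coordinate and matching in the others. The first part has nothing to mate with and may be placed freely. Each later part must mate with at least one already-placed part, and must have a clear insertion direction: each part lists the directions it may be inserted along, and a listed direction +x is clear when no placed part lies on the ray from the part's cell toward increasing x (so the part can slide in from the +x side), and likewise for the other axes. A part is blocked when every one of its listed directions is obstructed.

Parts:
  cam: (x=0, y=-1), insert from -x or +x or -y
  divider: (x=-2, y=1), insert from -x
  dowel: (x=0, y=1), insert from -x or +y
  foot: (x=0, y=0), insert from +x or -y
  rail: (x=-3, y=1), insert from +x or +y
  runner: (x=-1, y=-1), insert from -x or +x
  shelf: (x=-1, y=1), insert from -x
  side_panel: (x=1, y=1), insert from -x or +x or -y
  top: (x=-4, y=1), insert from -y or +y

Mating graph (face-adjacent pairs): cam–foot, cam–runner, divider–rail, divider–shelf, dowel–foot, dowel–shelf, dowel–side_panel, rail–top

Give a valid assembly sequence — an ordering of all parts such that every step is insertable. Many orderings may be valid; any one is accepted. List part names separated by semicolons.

side_panel; dowel; shelf; divider; rail; top; foot; cam; runner

1. side_panel@(1, 1) [-x clear] — {side_panel}
2. dowel@(0, 1) [-x clear] — {dowel, side_panel}
3. shelf@(-1, 1) [-x clear] — {dowel, shelf, side_panel}
4. divider@(-2, 1) [-x clear] — {divider, dowel, shelf, side_panel}
5. rail@(-3, 1) [+y clear] — {divider, dowel, rail, shelf, side_panel}
6. top@(-4, 1) [-y clear] — {divider, dowel, rail, shelf, side_panel, top}
7. foot@(0, 0) [+x clear] — {divider, dowel, foot, rail, shelf, side_panel, top}
8. cam@(0, -1) [-x clear] — {cam, divider, dowel, foot, rail, shelf, side_panel, top}
9. runner@(-1, -1) [-x clear] — {cam, divider, dowel, foot, rail, runner, shelf, side_panel, top}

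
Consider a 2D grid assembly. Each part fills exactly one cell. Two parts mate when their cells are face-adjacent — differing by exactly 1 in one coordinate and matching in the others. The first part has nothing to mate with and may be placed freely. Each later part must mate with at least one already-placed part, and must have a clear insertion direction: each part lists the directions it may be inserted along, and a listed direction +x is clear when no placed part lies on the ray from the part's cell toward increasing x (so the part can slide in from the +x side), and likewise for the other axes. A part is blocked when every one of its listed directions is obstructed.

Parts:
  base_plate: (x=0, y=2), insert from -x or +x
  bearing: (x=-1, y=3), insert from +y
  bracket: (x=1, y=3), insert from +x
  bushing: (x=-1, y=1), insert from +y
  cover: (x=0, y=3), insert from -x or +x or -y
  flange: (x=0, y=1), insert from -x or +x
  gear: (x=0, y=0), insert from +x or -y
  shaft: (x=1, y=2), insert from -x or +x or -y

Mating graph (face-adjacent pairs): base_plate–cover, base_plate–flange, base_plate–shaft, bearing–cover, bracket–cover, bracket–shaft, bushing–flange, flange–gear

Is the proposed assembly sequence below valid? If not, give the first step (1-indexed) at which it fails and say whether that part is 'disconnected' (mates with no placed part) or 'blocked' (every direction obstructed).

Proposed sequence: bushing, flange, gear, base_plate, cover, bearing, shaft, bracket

Valid

1. bushing@(-1, 1) [+y clear] — {bushing}
2. flange@(0, 1) [+x clear] — {bushing, flange}
3. gear@(0, 0) [+x clear] — {bushing, flange, gear}
4. base_plate@(0, 2) [-x clear] — {base_plate, bushing, flange, gear}
5. cover@(0, 3) [-x clear] — {base_plate, bushing, cover, flange, gear}
6. bearing@(-1, 3) [+y clear] — {base_plate, bearing, bushing, cover, flange, gear}
7. shaft@(1, 2) [+x clear] — {base_plate, bearing, bushing, cover, flange, gear, shaft}
8. bracket@(1, 3) [+x clear] — {base_plate, bearing, bracket, bushing, cover, flange, gear, shaft}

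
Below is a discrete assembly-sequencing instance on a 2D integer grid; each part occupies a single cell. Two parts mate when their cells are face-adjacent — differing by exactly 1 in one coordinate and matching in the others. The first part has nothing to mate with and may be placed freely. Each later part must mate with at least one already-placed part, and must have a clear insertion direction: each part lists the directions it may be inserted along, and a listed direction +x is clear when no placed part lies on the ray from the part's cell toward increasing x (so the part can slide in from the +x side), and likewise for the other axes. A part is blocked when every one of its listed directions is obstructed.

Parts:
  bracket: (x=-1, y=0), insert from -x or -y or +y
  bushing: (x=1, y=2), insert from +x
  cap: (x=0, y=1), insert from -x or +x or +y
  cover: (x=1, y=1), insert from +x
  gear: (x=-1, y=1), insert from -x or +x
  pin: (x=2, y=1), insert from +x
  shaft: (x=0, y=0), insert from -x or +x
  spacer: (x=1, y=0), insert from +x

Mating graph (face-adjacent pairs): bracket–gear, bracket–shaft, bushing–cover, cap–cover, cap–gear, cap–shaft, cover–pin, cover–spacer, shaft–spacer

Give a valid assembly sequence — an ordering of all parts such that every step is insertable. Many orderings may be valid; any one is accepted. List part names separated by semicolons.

shaft; cap; spacer; bracket; cover; pin; bushing; gear

1. shaft@(0, 0) [-x clear] — {shaft}
2. cap@(0, 1) [-x clear] — {cap, shaft}
3. spacer@(1, 0) [+x clear] — {cap, shaft, spacer}
4. bracket@(-1, 0) [-x clear] — {bracket, cap, shaft, spacer}
5. cover@(1, 1) [+x clear] — {bracket, cap, cover, shaft, spacer}
6. pin@(2, 1) [+x clear] — {bracket, cap, cover, pin, shaft, spacer}
7. bushing@(1, 2) [+x clear] — {bracket, bushing, cap, cover, pin, shaft, spacer}
8. gear@(-1, 1) [-x clear] — {bracket, bushing, cap, cover, gear, pin, shaft, spacer}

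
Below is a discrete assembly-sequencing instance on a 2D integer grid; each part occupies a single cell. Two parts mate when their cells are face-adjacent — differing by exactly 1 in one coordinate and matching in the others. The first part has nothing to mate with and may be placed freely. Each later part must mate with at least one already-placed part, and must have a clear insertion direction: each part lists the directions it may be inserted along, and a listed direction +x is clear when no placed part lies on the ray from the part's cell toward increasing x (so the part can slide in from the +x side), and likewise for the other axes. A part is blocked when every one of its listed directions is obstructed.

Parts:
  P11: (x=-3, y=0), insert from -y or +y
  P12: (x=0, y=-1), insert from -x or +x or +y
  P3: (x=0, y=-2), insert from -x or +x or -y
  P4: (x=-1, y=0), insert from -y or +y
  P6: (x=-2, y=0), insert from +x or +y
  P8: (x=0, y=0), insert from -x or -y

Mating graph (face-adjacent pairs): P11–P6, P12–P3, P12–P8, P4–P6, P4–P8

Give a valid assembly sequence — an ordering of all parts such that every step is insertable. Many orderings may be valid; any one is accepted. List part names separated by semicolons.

1. P6@(-2, 0) [+x clear] — {P6}
2. P4@(-1, 0) [-y clear] — {P4, P6}
3. P8@(0, 0) [-y clear] — {P4, P6, P8}
4. P12@(0, -1) [-x clear] — {P12, P4, P6, P8}
5. P3@(0, -2) [-x clear] — {P12, P3, P4, P6, P8}
6. P11@(-3, 0) [-y clear] — {P11, P12, P3, P4, P6, P8}

P6; P4; P8; P12; P3; P11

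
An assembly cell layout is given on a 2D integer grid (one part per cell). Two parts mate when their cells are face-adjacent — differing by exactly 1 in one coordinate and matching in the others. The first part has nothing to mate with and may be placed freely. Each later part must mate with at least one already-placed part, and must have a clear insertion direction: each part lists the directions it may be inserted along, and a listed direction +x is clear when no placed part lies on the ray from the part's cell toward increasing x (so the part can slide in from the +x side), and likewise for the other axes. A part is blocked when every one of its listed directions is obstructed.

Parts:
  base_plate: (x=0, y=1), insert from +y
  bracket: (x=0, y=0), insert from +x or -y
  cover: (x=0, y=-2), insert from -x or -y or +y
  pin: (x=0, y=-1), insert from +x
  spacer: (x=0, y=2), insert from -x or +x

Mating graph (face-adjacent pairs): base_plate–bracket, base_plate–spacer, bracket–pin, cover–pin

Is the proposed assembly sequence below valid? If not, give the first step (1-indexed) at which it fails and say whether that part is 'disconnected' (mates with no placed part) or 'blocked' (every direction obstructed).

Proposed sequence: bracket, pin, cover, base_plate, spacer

1. bracket@(0, 0) [+x clear] — {bracket}
2. pin@(0, -1) [+x clear] — {bracket, pin}
3. cover@(0, -2) [-x clear] — {bracket, cover, pin}
4. base_plate@(0, 1) [+y clear] — {base_plate, bracket, cover, pin}
5. spacer@(0, 2) [-x clear] — {base_plate, bracket, cover, pin, spacer}

Valid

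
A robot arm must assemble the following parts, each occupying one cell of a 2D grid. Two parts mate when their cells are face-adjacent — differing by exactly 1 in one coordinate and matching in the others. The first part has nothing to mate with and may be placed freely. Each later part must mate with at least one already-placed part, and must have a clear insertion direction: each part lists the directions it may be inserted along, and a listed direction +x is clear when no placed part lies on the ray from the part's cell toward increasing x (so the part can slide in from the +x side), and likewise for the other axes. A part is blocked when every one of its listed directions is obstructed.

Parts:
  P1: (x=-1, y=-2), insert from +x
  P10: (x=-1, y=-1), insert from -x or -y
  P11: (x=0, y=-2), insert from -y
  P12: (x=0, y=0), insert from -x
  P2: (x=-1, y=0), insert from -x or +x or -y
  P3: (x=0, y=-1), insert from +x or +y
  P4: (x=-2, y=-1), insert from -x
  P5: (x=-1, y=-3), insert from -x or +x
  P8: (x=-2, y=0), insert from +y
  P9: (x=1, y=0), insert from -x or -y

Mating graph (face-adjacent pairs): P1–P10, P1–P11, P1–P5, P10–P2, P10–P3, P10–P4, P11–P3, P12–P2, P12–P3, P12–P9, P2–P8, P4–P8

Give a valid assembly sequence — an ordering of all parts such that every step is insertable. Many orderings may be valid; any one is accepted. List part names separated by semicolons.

P3; P12; P9; P2; P8; P4; P10; P1; P11; P5

1. P3@(0, -1) [+x clear] — {P3}
2. P12@(0, 0) [-x clear] — {P12, P3}
3. P9@(1, 0) [-y clear] — {P12, P3, P9}
4. P2@(-1, 0) [-x clear] — {P12, P2, P3, P9}
5. P8@(-2, 0) [+y clear] — {P12, P2, P3, P8, P9}
6. P4@(-2, -1) [-x clear] — {P12, P2, P3, P4, P8, P9}
7. P10@(-1, -1) [-y clear] — {P10, P12, P2, P3, P4, P8, P9}
8. P1@(-1, -2) [+x clear] — {P1, P10, P12, P2, P3, P4, P8, P9}
9. P11@(0, -2) [-y clear] — {P1, P10, P11, P12, P2, P3, P4, P8, P9}
10. P5@(-1, -3) [-x clear] — {P1, P10, P11, P12, P2, P3, P4, P5, P8, P9}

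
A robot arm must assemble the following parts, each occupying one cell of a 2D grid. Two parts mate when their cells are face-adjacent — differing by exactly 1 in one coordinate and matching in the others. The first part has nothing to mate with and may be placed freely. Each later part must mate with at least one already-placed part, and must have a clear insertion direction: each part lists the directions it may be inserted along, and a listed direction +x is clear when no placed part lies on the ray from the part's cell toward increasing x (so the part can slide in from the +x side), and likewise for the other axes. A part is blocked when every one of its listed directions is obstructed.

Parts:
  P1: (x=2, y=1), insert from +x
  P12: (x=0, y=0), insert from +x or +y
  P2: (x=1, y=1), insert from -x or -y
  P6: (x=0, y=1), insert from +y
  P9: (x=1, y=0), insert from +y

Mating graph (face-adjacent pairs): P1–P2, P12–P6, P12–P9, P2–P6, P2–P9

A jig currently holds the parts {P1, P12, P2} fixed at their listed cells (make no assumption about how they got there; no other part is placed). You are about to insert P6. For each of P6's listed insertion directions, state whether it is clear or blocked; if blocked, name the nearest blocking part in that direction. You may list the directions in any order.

+y: ray from P6(0, 1) has no placed part ⇒ clear

+y: clear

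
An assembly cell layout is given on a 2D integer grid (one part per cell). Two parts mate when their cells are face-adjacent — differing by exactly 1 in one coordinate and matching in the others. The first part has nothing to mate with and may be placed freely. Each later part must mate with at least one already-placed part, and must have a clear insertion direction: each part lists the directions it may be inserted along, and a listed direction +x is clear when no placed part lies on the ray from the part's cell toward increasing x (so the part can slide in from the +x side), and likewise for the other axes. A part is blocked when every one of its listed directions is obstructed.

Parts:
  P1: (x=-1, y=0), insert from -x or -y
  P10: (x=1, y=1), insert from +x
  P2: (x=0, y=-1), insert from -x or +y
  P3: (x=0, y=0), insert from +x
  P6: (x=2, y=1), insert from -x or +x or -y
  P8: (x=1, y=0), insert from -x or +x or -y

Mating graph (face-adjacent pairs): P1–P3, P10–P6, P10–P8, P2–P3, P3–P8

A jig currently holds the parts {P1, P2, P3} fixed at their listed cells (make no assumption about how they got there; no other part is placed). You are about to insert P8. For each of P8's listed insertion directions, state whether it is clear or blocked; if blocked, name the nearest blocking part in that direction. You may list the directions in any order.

-x: nearest on ray is P3@(0, 0) ⇒ blocked
+x: ray from P8(1, 0) has no placed part ⇒ clear
-y: ray from P8(1, 0) has no placed part ⇒ clear

+x: clear; -x: blocked by P3; -y: clear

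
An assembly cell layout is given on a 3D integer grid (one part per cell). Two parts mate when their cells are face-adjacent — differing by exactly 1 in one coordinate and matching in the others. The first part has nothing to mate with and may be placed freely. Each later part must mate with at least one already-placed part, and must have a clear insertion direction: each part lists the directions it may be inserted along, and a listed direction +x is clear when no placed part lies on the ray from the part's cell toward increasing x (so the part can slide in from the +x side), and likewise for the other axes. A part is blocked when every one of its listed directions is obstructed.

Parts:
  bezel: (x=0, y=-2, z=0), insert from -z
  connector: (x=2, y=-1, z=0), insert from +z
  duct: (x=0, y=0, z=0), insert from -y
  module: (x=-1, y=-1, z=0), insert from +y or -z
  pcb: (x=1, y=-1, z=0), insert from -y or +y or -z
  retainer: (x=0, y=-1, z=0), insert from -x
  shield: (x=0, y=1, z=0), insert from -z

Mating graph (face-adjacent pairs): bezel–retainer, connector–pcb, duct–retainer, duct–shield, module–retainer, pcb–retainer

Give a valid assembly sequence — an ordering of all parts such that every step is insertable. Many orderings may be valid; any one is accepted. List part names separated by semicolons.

1. duct@(0, 0, 0) [-y clear] — {duct}
2. shield@(0, 1, 0) [-z clear] — {duct, shield}
3. retainer@(0, -1, 0) [-x clear] — {duct, retainer, shield}
4. bezel@(0, -2, 0) [-z clear] — {bezel, duct, retainer, shield}
5. pcb@(1, -1, 0) [-y clear] — {bezel, duct, pcb, retainer, shield}
6. module@(-1, -1, 0) [+y clear] — {bezel, duct, module, pcb, retainer, shield}
7. connector@(2, -1, 0) [+z clear] — {bezel, connector, duct, module, pcb, retainer, shield}

duct; shield; retainer; bezel; pcb; module; connector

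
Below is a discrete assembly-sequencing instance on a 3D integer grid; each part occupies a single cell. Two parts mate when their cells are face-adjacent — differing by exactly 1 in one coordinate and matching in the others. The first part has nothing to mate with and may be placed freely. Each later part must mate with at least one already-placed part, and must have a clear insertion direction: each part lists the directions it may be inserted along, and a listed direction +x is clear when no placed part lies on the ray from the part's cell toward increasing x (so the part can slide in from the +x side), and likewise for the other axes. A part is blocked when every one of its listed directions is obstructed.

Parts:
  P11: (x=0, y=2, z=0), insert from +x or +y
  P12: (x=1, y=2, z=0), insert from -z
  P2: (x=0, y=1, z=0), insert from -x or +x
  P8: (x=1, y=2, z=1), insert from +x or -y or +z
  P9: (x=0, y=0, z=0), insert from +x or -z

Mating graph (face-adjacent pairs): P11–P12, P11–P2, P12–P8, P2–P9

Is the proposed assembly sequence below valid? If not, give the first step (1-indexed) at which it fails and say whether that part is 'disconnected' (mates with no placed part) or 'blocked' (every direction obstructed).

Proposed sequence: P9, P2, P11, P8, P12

Invalid at step 4 (disconnected)

1. P9@(0, 0, 0) [+x clear] — {P9}
2. P2@(0, 1, 0) [-x clear] — {P2, P9}
3. P11@(0, 2, 0) [+x clear] — {P11, P2, P9}
4. P8@(1, 2, 1) — no placed neighbour ⇒ disconnected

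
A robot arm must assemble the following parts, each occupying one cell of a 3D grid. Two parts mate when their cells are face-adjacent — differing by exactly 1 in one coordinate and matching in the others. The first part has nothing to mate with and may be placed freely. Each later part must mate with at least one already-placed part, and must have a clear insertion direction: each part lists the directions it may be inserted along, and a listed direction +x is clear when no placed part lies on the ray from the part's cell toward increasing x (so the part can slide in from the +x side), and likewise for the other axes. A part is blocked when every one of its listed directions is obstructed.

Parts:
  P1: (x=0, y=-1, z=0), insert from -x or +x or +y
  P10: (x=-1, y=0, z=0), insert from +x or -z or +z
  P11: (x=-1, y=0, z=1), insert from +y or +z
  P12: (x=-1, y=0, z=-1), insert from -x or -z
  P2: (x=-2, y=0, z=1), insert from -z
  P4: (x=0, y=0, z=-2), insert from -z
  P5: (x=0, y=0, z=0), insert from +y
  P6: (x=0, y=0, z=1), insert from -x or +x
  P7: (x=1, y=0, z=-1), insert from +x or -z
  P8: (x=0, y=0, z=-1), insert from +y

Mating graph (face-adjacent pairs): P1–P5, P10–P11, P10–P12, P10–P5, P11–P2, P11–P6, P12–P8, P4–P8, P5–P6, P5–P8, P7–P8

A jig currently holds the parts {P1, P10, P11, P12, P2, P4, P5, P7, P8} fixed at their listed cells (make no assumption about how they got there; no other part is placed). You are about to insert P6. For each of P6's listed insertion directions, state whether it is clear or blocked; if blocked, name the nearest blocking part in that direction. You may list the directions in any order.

+x: clear; -x: blocked by P11

-x: nearest on ray is P11@(-1, 0, 1) ⇒ blocked
+x: ray from P6(0, 0, 1) has no placed part ⇒ clear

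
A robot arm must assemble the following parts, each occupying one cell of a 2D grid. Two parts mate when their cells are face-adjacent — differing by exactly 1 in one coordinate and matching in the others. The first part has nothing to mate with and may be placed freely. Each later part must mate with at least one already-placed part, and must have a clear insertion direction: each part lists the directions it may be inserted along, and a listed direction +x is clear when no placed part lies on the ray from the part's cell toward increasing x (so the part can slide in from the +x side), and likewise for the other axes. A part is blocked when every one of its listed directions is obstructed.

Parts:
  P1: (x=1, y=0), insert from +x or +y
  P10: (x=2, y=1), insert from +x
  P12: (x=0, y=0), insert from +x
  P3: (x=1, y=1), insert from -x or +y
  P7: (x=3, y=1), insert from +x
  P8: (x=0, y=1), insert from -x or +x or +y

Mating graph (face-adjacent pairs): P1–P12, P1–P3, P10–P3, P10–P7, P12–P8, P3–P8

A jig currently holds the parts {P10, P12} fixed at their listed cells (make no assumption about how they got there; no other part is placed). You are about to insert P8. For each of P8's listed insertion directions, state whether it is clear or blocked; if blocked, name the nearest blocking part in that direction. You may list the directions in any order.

-x: ray from P8(0, 1) has no placed part ⇒ clear
+x: nearest on ray is P10@(2, 1) ⇒ blocked
+y: ray from P8(0, 1) has no placed part ⇒ clear

+x: blocked by P10; +y: clear; -x: clear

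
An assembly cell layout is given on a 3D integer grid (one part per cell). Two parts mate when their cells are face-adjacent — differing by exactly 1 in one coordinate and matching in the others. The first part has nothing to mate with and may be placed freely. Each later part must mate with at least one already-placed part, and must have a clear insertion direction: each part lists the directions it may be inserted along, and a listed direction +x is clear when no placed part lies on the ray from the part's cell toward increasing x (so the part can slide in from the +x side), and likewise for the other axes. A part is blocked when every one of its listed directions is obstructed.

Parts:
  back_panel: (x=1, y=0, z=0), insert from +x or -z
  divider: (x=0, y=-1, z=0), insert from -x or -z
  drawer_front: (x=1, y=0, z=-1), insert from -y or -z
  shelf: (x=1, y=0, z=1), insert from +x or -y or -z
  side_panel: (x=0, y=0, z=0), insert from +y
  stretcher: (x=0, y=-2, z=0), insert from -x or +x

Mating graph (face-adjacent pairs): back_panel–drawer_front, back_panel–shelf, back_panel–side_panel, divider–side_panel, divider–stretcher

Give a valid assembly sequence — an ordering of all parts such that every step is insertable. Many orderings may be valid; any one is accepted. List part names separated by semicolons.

stretcher; divider; side_panel; back_panel; shelf; drawer_front

1. stretcher@(0, -2, 0) [-x clear] — {stretcher}
2. divider@(0, -1, 0) [-x clear] — {divider, stretcher}
3. side_panel@(0, 0, 0) [+y clear] — {divider, side_panel, stretcher}
4. back_panel@(1, 0, 0) [+x clear] — {back_panel, divider, side_panel, stretcher}
5. shelf@(1, 0, 1) [+x clear] — {back_panel, divider, shelf, side_panel, stretcher}
6. drawer_front@(1, 0, -1) [-y clear] — {back_panel, divider, drawer_front, shelf, side_panel, stretcher}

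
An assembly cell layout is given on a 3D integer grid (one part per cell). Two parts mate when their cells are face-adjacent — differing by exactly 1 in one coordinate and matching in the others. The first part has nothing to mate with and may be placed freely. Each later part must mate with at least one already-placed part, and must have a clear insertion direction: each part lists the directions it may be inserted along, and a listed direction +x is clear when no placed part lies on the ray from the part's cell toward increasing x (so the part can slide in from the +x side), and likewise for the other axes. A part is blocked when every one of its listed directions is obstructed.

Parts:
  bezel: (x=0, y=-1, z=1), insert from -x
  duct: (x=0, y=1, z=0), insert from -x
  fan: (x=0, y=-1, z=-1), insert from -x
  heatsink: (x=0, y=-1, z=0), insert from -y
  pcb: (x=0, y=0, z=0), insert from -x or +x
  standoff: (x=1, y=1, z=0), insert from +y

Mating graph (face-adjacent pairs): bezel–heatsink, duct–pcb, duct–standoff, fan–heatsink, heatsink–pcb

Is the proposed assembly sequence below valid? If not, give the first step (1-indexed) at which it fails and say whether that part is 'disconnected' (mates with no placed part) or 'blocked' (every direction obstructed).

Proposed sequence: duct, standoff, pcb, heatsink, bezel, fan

1. duct@(0, 1, 0) [-x clear] — {duct}
2. standoff@(1, 1, 0) [+y clear] — {duct, standoff}
3. pcb@(0, 0, 0) [-x clear] — {duct, pcb, standoff}
4. heatsink@(0, -1, 0) [-y clear] — {duct, heatsink, pcb, standoff}
5. bezel@(0, -1, 1) [-x clear] — {bezel, duct, heatsink, pcb, standoff}
6. fan@(0, -1, -1) [-x clear] — {bezel, duct, fan, heatsink, pcb, standoff}

Valid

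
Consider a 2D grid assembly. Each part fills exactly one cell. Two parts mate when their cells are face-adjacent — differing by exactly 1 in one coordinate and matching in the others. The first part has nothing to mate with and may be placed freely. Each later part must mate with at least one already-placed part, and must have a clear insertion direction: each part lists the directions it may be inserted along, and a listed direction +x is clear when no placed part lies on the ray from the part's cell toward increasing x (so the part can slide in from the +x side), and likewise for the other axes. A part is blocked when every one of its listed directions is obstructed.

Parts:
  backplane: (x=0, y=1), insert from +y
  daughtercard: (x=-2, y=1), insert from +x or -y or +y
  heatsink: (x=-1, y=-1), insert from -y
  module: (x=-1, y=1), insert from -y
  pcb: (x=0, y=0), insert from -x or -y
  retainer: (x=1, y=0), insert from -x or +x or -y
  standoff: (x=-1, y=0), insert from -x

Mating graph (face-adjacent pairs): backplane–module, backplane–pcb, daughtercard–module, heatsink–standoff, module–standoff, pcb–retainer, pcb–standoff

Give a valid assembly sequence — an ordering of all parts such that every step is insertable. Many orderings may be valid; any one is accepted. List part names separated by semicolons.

1. backplane@(0, 1) [+y clear] — {backplane}
2. pcb@(0, 0) [-x clear] — {backplane, pcb}
3. retainer@(1, 0) [+x clear] — {backplane, pcb, retainer}
4. module@(-1, 1) [-y clear] — {backplane, module, pcb, retainer}
5. standoff@(-1, 0) [-x clear] — {backplane, module, pcb, retainer, standoff}
6. daughtercard@(-2, 1) [-y clear] — {backplane, daughtercard, module, pcb, retainer, standoff}
7. heatsink@(-1, -1) [-y clear] — {backplane, daughtercard, heatsink, module, pcb, retainer, standoff}

backplane; pcb; retainer; module; standoff; daughtercard; heatsink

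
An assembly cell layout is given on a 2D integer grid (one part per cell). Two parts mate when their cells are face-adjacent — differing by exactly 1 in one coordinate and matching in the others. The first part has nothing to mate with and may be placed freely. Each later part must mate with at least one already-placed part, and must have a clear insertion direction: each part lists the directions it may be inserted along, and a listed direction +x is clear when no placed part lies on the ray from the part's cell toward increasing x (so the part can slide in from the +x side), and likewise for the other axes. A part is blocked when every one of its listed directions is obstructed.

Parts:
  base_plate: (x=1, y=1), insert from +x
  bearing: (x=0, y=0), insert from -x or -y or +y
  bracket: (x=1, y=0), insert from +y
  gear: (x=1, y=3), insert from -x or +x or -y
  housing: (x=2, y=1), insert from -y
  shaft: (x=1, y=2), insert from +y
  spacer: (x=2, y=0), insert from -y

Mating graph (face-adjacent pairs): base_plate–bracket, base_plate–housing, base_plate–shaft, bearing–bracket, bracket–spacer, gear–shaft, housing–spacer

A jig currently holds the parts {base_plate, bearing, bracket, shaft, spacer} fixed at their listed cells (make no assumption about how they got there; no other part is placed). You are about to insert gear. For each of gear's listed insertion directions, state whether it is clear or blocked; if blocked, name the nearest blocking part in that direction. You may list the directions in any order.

-x: ray from gear(1, 3) has no placed part ⇒ clear
+x: ray from gear(1, 3) has no placed part ⇒ clear
-y: nearest on ray is shaft@(1, 2) ⇒ blocked

+x: clear; -x: clear; -y: blocked by shaft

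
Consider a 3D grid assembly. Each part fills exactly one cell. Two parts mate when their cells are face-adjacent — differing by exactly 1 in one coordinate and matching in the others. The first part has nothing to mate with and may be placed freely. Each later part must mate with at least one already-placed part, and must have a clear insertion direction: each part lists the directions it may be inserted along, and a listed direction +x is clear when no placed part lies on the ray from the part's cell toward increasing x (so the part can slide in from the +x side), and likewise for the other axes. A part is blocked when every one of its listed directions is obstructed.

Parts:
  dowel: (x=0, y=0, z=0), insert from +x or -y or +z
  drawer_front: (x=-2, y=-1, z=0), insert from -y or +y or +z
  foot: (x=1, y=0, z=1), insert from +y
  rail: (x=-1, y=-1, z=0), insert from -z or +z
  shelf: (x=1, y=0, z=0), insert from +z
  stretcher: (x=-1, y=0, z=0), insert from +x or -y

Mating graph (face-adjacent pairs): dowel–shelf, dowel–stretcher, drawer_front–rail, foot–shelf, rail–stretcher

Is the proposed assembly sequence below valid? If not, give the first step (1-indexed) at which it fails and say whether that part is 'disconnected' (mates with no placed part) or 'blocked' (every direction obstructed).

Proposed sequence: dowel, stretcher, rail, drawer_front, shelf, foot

1. dowel@(0, 0, 0) [+x clear] — {dowel}
2. stretcher@(-1, 0, 0) [-y clear] — {dowel, stretcher}
3. rail@(-1, -1, 0) [-z clear] — {dowel, rail, stretcher}
4. drawer_front@(-2, -1, 0) [-y clear] — {dowel, drawer_front, rail, stretcher}
5. shelf@(1, 0, 0) [+z clear] — {dowel, drawer_front, rail, shelf, stretcher}
6. foot@(1, 0, 1) [+y clear] — {dowel, drawer_front, foot, rail, shelf, stretcher}

Valid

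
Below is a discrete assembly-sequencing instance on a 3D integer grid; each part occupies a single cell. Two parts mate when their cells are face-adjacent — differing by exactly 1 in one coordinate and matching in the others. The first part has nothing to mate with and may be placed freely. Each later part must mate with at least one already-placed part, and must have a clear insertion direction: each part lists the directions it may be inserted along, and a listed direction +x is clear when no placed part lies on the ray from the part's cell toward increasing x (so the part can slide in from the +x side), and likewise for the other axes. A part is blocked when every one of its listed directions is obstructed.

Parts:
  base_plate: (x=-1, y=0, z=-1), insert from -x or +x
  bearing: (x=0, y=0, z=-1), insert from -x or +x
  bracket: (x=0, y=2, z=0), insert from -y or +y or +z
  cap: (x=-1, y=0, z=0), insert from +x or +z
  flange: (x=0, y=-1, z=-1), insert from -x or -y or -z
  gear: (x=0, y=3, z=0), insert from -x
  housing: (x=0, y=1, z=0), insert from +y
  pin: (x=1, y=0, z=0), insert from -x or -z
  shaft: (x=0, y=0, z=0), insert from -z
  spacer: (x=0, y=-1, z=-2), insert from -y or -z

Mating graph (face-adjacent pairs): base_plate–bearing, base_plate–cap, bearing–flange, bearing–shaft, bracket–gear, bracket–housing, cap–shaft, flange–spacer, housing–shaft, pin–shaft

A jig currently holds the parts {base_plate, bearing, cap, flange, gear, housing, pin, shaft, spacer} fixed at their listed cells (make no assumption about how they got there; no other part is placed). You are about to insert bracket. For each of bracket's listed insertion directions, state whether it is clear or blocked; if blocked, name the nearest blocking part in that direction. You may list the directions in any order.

-y: nearest on ray is housing@(0, 1, 0) ⇒ blocked
+y: nearest on ray is gear@(0, 3, 0) ⇒ blocked
+z: ray from bracket(0, 2, 0) has no placed part ⇒ clear

+y: blocked by gear; +z: clear; -y: blocked by housing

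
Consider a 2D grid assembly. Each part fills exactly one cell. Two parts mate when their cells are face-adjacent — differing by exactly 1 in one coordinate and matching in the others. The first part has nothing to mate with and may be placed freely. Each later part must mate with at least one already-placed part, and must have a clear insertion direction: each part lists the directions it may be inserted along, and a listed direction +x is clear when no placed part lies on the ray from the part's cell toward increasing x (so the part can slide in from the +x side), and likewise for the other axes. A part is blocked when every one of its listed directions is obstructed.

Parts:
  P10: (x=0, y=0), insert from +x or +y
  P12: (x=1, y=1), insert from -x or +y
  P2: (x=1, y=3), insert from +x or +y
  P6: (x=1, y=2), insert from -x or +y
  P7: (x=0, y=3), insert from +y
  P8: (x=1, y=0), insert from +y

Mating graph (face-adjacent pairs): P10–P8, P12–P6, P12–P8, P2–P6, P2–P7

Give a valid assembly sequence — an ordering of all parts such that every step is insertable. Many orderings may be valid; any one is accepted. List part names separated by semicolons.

1. P10@(0, 0) [+x clear] — {P10}
2. P8@(1, 0) [+y clear] — {P10, P8}
3. P12@(1, 1) [-x clear] — {P10, P12, P8}
4. P6@(1, 2) [-x clear] — {P10, P12, P6, P8}
5. P2@(1, 3) [+x clear] — {P10, P12, P2, P6, P8}
6. P7@(0, 3) [+y clear] — {P10, P12, P2, P6, P7, P8}

P10; P8; P12; P6; P2; P7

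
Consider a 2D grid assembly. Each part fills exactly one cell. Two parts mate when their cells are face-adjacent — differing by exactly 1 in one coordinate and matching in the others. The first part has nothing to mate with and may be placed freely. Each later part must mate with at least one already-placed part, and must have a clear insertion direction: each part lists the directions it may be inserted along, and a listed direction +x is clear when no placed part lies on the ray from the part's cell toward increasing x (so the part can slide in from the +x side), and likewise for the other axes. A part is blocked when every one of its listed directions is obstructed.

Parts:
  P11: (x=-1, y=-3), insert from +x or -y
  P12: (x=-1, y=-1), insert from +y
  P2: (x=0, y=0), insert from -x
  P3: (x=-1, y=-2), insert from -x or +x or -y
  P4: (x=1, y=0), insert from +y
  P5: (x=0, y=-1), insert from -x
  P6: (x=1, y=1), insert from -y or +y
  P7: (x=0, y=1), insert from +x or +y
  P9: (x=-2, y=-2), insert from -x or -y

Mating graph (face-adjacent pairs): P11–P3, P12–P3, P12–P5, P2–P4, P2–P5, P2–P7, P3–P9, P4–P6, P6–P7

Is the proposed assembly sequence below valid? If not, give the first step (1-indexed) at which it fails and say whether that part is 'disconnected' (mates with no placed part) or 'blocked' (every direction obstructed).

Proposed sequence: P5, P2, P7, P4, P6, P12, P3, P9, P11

1. P5@(0, -1) [-x clear] — {P5}
2. P2@(0, 0) [-x clear] — {P2, P5}
3. P7@(0, 1) [+x clear] — {P2, P5, P7}
4. P4@(1, 0) [+y clear] — {P2, P4, P5, P7}
5. P6@(1, 1) [+y clear] — {P2, P4, P5, P6, P7}
6. P12@(-1, -1) [+y clear] — {P12, P2, P4, P5, P6, P7}
7. P3@(-1, -2) [-x clear] — {P12, P2, P3, P4, P5, P6, P7}
8. P9@(-2, -2) [-x clear] — {P12, P2, P3, P4, P5, P6, P7, P9}
9. P11@(-1, -3) [+x clear] — {P11, P12, P2, P3, P4, P5, P6, P7, P9}

Valid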